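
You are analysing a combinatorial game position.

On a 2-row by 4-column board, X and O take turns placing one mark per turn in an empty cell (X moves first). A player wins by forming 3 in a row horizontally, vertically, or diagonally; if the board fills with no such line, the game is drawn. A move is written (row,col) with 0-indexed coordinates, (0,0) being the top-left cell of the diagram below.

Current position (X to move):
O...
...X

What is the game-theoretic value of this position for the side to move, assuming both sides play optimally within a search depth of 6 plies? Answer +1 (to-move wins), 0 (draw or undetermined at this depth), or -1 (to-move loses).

[O.../...X] X move#1: (0,1):+0/OX../...X*, (0,2):+0/O.X./...X, (0,3):+0/O..X/...X, (1,0):+0/O.../X..X, (1,1):+0/O.../.X.X, (1,2):+0/O.../..XX
[OX../...X] O move#2: (0,2):+0/OXO./...X*, (0,3):+0/OX.O/...X, (1,0):+0/OX../O..X, (1,1):+0/OX../.O.X, (1,2):+0/OX../..OX
[OXO./...X] X move#3: (0,3):+0/OXOX/...X*, (1,0):+0/OXO./X..X, (1,1):+0/OXO./.X.X, (1,2):+0/OXO./..XX
[OXOX/...X] O move#4: (1,0):+0/OXOX/O..X*, (1,1):+0/OXOX/.O.X, (1,2):+0/OXOX/..OX
[OXOX/O..X] X move#5: (1,1):+0/OXOX/OX.X*, (1,2):+0/OXOX/O.XX
[OXOX/OX.X] O move#6: (1,2):+0/OXOX/OXOX*
[OXOX/OXOX] end (terminal +0, X#7); searched O.../...X to 6

value(O.../...X, X) = 0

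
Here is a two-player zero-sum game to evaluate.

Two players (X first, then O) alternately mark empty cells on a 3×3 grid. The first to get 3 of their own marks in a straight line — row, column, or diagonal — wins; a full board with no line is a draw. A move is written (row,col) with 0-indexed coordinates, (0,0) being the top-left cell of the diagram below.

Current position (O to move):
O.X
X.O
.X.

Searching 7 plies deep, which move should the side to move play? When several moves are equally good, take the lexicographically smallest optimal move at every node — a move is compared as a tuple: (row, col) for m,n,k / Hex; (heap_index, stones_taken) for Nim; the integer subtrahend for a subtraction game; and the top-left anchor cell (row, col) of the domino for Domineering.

ply 1, O at O.X/X.O/.X. | (0,1)=-1→OOX/X.O/.X.; (1,1)=+0→O.X/XOO/.X.*; (2,0)=+0→O.X/X.O/OX.; (2,2)=-1→O.X/X.O/.XO
ply 2, X at O.X/XOO/.X. | (0,1)=-1→OXX/XOO/.X.; (2,0)=-1→O.X/XOO/XX.; (2,2)=+0→O.X/XOO/.XX*
ply 3, O at O.X/XOO/.XX | (0,1)=-1→OOX/XOO/.XX; (2,0)=+0→O.X/XOO/OXX*
ply 4, X at O.X/XOO/OXX | (0,1)=+0→OXX/XOO/OXX*
ply 5: OXX/XOO/OXX is terminal +0 (O); from O.X/X.O/.X. depth 7

O's best at [O.X/X.O/.X.]: (1,1)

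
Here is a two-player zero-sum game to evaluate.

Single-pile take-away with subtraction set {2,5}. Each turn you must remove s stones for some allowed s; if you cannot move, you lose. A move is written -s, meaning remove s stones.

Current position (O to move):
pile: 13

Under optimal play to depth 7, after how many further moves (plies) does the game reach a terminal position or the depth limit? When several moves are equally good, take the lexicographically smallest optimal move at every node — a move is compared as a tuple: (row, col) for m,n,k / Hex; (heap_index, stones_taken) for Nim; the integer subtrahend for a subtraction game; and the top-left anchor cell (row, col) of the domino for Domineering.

PV length from [13]: 5 plies

p1 O@[13]: -2[11]+1* -5[8]+1
p2 X@[11]: -2[9]-1* -5[6]-1
p3 O@[9]: -2[7]+1* -5[4]+1
p4 X@[7]: -2[5]-1* -5[2]-1
p5 O@[5]: -2[3]-1 -5[0]+1*
p6 X@[0] terminal -1; root [13] d7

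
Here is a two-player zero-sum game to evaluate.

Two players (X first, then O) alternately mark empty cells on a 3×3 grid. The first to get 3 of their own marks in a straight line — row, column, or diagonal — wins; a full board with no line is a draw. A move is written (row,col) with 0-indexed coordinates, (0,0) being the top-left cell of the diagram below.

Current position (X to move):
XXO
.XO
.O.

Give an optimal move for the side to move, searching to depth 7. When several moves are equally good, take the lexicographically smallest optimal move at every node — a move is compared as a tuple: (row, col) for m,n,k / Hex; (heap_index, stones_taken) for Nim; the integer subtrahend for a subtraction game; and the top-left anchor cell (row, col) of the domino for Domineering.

ply 1, X at XXO/.XO/.O. | (1,0)=-1→XXO/XXO/.O.; (2,0)=-1→XXO/.XO/XO.; (2,2)=+1→XXO/.XO/.OX*
ply 2: XXO/.XO/.OX is terminal -1 (O); from XXO/.XO/.O. depth 7

X's best at [XXO/.XO/.O.]: (2,2)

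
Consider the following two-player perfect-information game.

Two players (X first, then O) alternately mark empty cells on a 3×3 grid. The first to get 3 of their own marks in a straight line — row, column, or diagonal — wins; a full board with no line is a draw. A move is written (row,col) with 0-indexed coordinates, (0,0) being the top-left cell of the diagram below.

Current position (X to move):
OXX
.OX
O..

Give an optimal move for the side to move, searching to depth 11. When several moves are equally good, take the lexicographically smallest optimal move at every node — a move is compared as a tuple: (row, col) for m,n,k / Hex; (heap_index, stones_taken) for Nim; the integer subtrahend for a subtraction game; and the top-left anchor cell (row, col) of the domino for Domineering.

p1 X@[OXX/.OX/O..]: (1,0)[OXX/XOX/O..]-1 (2,1)[OXX/.OX/OX.]-1 (2,2)[OXX/.OX/O.X]+1*
p2 O@[OXX/.OX/O.X] terminal -1; root [OXX/.OX/O..] d11

X's best at [OXX/.OX/O..]: (2,2)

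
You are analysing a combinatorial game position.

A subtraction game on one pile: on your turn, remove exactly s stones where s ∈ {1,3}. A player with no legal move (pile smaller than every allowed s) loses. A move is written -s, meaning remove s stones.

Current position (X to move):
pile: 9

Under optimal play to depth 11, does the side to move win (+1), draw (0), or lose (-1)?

[9] X move#1: -1:+1/8*, -3:+1/6
[8] O move#2: -1:-1/7*, -3:-1/5
[7] X move#3: -1:+1/6*, -3:+1/4
[6] O move#4: -1:-1/5*, -3:-1/3
[5] X move#5: -1:+1/4*, -3:+1/2
[4] O move#6: -1:-1/3*, -3:-1/1
[3] X move#7: -1:+1/2*, -3:+1/0
[2] O move#8: -1:-1/1*
[1] X move#9: -1:+1/0*
[0] end (terminal -1, O#10); searched 9 to 11

value(9, X) = +1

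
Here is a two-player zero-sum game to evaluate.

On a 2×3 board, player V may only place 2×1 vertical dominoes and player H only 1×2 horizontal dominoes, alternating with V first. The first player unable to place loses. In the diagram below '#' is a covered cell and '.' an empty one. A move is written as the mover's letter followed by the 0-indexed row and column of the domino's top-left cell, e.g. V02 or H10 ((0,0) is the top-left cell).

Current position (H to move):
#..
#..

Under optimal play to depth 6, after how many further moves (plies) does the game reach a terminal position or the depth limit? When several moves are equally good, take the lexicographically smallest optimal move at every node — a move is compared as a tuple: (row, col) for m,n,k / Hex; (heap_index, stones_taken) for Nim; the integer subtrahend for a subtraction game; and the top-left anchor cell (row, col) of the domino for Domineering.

p1 H@[#../#..]: H01[###/#..]+1* H11[#../###]+1
p2 V@[###/#..] terminal -1; root [#../#..] d6

PV length from [#../#..]: 1 ply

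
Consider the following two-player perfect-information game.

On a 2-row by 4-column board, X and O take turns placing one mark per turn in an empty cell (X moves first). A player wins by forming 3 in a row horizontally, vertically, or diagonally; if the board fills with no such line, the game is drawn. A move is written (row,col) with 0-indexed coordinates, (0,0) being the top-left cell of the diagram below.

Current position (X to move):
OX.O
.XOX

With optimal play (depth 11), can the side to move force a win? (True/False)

p1 X@[OX.O/.XOX]: (0,2)[OXXO/.XOX]+0* (1,0)[OX.O/XXOX]+0
p2 O@[OXXO/.XOX]: (1,0)[OXXO/OXOX]+0*
p3 X@[OXXO/OXOX] terminal +0; root [OX.O/.XOX] d11

X winning at [OX.O/.XOX]: False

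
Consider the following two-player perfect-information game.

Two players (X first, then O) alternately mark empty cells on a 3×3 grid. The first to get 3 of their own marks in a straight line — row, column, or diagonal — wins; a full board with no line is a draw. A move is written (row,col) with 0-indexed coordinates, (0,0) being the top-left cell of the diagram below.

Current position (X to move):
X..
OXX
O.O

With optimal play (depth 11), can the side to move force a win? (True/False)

X winning at [X../OXX/O.O]: False

[X../OXX/O.O] X move#1: (0,1):-1/XX./OXX/O.O, (0,2):-1/X.X/OXX/O.O, (2,1):+0/X../OXX/OXO*
[X../OXX/OXO] O move#2: (0,1):+0/XO./OXX/OXO*, (0,2):-1/X.O/OXX/OXO
[XO./OXX/OXO] X move#3: (0,2):+0/XOX/OXX/OXO*
[XOX/OXX/OXO] end (terminal +0, O#4); searched X../OXX/O.O to 11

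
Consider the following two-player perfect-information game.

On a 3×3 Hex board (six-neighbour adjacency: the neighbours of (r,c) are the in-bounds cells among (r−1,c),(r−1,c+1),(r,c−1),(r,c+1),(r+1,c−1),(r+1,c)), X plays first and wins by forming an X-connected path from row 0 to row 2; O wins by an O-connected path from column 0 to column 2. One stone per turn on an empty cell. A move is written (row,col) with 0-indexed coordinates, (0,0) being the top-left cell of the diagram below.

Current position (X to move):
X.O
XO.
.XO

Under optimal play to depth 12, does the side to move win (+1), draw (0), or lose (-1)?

ply 1, X at X.O/XO./.XO | (0,1)=-1→XXO/XO./.XO; (1,2)=-1→X.O/XOX/.XO; (2,0)=+1→X.O/XO./XXO*
ply 2: X.O/XO./XXO is terminal -1 (O); from X.O/XO./.XO depth 12

value(X.O/XO./.XO, X) = +1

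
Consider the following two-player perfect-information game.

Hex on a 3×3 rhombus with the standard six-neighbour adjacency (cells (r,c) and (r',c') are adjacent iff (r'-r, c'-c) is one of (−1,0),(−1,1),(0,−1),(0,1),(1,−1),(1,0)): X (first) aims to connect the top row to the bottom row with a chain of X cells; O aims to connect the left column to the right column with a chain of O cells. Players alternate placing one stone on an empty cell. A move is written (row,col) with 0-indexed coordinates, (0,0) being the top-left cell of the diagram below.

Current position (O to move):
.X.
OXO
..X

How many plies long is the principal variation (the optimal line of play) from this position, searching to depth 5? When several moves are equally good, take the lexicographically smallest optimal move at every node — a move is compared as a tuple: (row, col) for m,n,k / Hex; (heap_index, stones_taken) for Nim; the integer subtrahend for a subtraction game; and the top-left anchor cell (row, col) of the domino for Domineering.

p1 O@[.X./OXO/..X]: (0,0)[OX./OXO/..X]-1* (0,2)[.XO/OXO/..X]-1 (2,0)[.X./OXO/O.X]-1 (2,1)[.X./OXO/.OX]-1
p2 X@[OX./OXO/..X]: (0,2)[OXX/OXO/..X]+1* (2,0)[OX./OXO/X.X]+1 (2,1)[OX./OXO/.XX]+1
p3 O@[OXX/OXO/..X]: (2,0)[OXX/OXO/O.X]-1* (2,1)[OXX/OXO/.OX]-1
p4 X@[OXX/OXO/O.X]: (2,1)[OXX/OXO/OXX]+1*
p5 O@[OXX/OXO/OXX] terminal -1; root [.X./OXO/..X] d5

PV length from [.X./OXO/..X]: 4 plies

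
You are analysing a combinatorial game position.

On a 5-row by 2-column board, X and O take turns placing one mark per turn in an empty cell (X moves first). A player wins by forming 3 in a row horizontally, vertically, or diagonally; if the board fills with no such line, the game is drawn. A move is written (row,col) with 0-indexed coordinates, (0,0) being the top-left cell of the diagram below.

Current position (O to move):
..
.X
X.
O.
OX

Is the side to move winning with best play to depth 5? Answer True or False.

O winning at [../.X/X./O./OX]: False

p1 O@[../.X/X./O./OX]: (0,0)[O./.X/X./O./OX]-1 (0,1)[.O/.X/X./O./OX]+0* (1,0)[../OX/X./O./OX]-1 (2,1)[../.X/XO/O./OX]+0 (3,1)[../.X/X./OO/OX]+0
p2 X@[.O/.X/X./O./OX]: (0,0)[XO/.X/X./O./OX]+0* (1,0)[.O/XX/X./O./OX]+0 (2,1)[.O/.X/XX/O./OX]+0 (3,1)[.O/.X/X./OX/OX]+0
p3 O@[XO/.X/X./O./OX]: (1,0)[XO/OX/X./O./OX]+0* (2,1)[XO/.X/XO/O./OX]-1 (3,1)[XO/.X/X./OO/OX]-1
p4 X@[XO/OX/X./O./OX]: (2,1)[XO/OX/XX/O./OX]+0* (3,1)[XO/OX/X./OX/OX]+0
p5 O@[XO/OX/XX/O./OX]: (3,1)[XO/OX/XX/OO/OX]+0*
p6 X@[XO/OX/XX/OO/OX] terminal +0; root [../.X/X./O./OX] d5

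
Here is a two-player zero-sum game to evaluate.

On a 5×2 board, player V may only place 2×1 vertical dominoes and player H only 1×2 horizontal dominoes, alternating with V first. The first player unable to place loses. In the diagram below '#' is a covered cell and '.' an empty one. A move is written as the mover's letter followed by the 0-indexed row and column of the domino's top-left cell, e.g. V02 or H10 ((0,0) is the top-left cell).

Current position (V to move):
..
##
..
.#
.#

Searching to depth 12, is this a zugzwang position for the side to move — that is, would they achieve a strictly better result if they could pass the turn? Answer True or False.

zugzwang(../##/../.#/.#, V) = False

ply 1, V at ../##/../.#/.# | V20=-1→../##/#./##/.#*; V30=-1→../##/../##/##
ply 2, H at ../##/#./##/.# | H00=+1→##/##/#./##/.#*
ply 3: ##/##/#./##/.# is terminal -1 (V); from ../##/../.#/.# depth 12
pass branch (H moves first from the same position):
  | ply 1, H at ../##/../.#/.# | H00=-1→##/##/../.#/.#; H20=+1→../##/##/.#/.#*
  | ply 2, V at ../##/##/.#/.# | V30=-1→../##/##/##/##*
  | ply 3, H at ../##/##/##/## | H00=+1→##/##/##/##/##*
  | ply 4: ##/##/##/##/## is terminal -1 (V); from ../##/../.#/.# depth 12
V moving scores -1; V passing scores -1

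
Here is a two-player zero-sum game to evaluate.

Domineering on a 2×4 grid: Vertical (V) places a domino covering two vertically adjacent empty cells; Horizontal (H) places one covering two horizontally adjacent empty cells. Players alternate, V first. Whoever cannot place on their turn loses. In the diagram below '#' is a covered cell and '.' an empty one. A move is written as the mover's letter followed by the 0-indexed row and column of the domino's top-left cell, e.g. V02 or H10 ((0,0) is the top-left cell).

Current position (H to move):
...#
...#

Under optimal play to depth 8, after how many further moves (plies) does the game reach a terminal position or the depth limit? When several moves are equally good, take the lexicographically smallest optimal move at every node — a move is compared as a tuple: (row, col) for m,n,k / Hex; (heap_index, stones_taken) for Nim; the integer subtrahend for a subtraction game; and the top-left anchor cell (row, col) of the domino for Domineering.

ply 1, H at ...#/...# | H00=+1→##.#/...#*; H01=+1→.###/...#; H10=+1→...#/##.#; H11=+1→...#/.###
ply 2, V at ##.#/...# | V02=-1→####/..##*
ply 3, H at ####/..## | H10=+1→####/####*
ply 4: ####/#### is terminal -1 (V); from ...#/...# depth 8

PV length from [...#/...#]: 3 plies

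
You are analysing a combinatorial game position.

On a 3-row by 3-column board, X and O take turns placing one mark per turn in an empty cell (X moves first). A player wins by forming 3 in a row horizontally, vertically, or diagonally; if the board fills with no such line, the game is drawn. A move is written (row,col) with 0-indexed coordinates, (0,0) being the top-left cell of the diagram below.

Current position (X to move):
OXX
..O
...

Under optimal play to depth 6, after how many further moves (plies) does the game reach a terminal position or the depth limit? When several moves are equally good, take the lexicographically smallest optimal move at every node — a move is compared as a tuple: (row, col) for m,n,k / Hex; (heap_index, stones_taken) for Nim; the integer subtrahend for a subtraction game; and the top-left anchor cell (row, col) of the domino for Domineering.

[OXX/..O/...] X move#1: (1,0):+0/OXX/X.O/..., (1,1):+1/OXX/.XO/...*, (2,0):-1/OXX/..O/X.., (2,1):-1/OXX/..O/.X., (2,2):-1/OXX/..O/..X
[OXX/.XO/...] O move#2: (1,0):-1/OXX/OXO/...*, (2,0):-1/OXX/.XO/O.., (2,1):-1/OXX/.XO/.O., (2,2):-1/OXX/.XO/..O
[OXX/OXO/...] X move#3: (2,0):+1/OXX/OXO/X..*, (2,1):+1/OXX/OXO/.X., (2,2):-1/OXX/OXO/..X
[OXX/OXO/X..] end (terminal -1, O#4); searched OXX/..O/... to 6

PV length from [OXX/..O/...]: 3 plies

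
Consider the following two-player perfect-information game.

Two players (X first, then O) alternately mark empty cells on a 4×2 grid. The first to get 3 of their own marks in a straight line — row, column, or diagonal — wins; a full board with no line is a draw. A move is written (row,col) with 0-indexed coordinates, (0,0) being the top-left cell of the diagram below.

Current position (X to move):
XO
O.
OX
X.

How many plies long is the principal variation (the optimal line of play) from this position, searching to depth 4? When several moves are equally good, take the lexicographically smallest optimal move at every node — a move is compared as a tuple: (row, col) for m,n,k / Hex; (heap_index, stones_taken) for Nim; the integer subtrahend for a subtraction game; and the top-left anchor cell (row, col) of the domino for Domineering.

PV length from [XO/O./OX/X.]: 2 plies

p1 X@[XO/O./OX/X.]: (1,1)[XO/OX/OX/X.]+0* (3,1)[XO/O./OX/XX]+0
p2 O@[XO/OX/OX/X.]: (3,1)[XO/OX/OX/XO]+0*
p3 X@[XO/OX/OX/XO] terminal +0; root [XO/O./OX/X.] d4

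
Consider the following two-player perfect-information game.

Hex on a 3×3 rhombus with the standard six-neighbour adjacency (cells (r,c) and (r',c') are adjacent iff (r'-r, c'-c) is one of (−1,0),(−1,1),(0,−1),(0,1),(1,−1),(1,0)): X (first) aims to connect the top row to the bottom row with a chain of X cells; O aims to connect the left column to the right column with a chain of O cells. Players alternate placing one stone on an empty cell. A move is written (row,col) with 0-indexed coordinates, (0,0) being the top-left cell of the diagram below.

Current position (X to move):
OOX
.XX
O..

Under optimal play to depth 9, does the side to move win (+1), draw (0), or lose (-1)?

[OOX/.XX/O..] X move#1: (1,0):+1/OOX/XXX/O..*, (2,1):+1/OOX/.XX/OX., (2,2):+1/OOX/.XX/O.X
[OOX/XXX/O..] O move#2: (2,1):-1/OOX/XXX/OO.*, (2,2):-1/OOX/XXX/O.O
[OOX/XXX/OO.] X move#3: (2,2):+1/OOX/XXX/OOX*
[OOX/XXX/OOX] end (terminal -1, O#4); searched OOX/.XX/O.. to 9

value(OOX/.XX/O.., X) = +1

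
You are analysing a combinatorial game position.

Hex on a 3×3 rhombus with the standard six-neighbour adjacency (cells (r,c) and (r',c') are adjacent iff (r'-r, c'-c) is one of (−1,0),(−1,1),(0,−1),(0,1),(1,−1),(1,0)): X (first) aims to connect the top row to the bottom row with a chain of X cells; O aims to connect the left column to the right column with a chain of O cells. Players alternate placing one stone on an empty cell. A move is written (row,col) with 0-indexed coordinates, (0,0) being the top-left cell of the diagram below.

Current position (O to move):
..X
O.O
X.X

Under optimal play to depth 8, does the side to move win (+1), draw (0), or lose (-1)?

value(..X/O.O/X.X, O) = +1

[..X/O.O/X.X] O move#1: (0,0):-1/O.X/O.O/X.X, (0,1):-1/.OX/O.O/X.X, (1,1):+1/..X/OOO/X.X*, (2,1):-1/..X/O.O/XOX
[..X/OOO/X.X] end (terminal -1, X#2); searched ..X/O.O/X.X to 8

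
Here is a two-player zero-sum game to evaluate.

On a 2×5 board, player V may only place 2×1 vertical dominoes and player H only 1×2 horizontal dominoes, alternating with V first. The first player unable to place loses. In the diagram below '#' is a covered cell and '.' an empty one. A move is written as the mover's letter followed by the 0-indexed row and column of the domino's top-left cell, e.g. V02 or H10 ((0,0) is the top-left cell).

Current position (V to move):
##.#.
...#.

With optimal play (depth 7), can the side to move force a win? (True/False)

V winning at [##.#./...#.]: True

p1 V@[##.#./...#.]: V02[####./..##.]+1* V04[##.##/...##]-1
p2 H@[####./..##.]: H10[####./####.]-1*
p3 V@[####./####.]: V04[#####/#####]+1*
p4 H@[#####/#####] terminal -1; root [##.#./...#.] d7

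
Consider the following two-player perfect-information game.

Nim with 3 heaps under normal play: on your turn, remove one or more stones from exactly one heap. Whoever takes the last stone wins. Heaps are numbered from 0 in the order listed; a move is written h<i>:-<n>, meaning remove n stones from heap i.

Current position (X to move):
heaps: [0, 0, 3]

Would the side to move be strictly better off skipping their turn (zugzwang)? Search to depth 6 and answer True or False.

zugzwang((0,0,3), X) = False

[(0,0,3)] X move#1: h2:-1:-1/(0,0,2), h2:-2:-1/(0,0,1), h2:-3:+1/(0,0,0)*
[(0,0,0)] end (terminal -1, O#2); searched (0,0,3) to 6
pass branch (O moves first from the same position):
  | [(0,0,3)] O move#1: h2:-1:-1/(0,0,2), h2:-2:-1/(0,0,1), h2:-3:+1/(0,0,0)*
  | [(0,0,0)] end (terminal -1, X#2); searched (0,0,3) to 6
X moving scores +1; X passing scores -1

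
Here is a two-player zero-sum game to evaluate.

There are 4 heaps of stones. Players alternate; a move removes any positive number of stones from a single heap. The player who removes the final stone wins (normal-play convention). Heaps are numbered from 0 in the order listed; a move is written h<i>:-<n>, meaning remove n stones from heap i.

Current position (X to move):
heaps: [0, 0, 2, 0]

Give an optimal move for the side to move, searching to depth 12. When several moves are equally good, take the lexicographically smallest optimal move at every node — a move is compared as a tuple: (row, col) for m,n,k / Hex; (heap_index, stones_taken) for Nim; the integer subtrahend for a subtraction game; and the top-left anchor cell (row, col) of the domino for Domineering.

p1 X@[(0,0,2,0)]: h2:-1[(0,0,1,0)]-1 h2:-2[(0,0,0,0)]+1*
p2 O@[(0,0,0,0)] terminal -1; root [(0,0,2,0)] d12

X's best at [(0,0,2,0)]: h2:-2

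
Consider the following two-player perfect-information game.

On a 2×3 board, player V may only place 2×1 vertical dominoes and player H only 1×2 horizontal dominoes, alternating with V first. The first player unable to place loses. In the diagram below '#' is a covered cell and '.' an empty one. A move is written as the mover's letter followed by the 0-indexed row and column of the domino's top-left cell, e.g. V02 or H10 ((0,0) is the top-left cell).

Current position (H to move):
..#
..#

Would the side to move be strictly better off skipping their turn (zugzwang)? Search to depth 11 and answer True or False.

[..#/..#] H move#1: H00:+1/###/..#*, H10:+1/..#/###
[###/..#] end (terminal -1, V#2); searched ..#/..# to 11
if H skipped the turn, V would face:
~ [..#/..#] V move#1: V00:+1/#.#/#.#*, V01:+1/.##/.##
~ [#.#/#.#] end (terminal -1, H#2); searched ..#/..# to 11
compare (H): move=+1 vs pass=-1

zugzwang(..#/..#, H) = False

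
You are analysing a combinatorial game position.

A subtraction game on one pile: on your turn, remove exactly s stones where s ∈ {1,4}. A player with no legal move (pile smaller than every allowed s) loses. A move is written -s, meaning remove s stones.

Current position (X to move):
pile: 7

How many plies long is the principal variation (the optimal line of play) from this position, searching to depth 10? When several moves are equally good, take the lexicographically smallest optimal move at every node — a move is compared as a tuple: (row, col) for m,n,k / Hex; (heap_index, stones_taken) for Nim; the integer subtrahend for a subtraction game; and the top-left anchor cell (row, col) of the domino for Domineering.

p1 X@[7]: -1[6]-1* -4[3]-1
p2 O@[6]: -1[5]+1* -4[2]+1
p3 X@[5]: -1[4]-1* -4[1]-1
p4 O@[4]: -1[3]-1 -4[0]+1*
p5 X@[0] terminal -1; root [7] d10

PV length from [7]: 4 plies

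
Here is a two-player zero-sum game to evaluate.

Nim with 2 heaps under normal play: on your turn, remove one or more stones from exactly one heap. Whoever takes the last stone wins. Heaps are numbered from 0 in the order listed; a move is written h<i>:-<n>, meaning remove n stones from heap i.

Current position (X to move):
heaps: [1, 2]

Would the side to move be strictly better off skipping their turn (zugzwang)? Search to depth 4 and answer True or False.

zugzwang((1,2), X) = False

ply 1, X at (1,2) | h0:-1=-1→(0,2); h1:-1=+1→(1,1)*; h1:-2=-1→(1,0)
ply 2, O at (1,1) | h0:-1=-1→(0,1)*; h1:-1=-1→(1,0)
ply 3, X at (0,1) | h1:-1=+1→(0,0)*
ply 4: (0,0) is terminal -1 (O); from (1,2) depth 4
suppose X passes — search the same position with O to move:
pass> ply 1, O at (1,2) | h0:-1=-1→(0,2); h1:-1=+1→(1,1)*; h1:-2=-1→(1,0)
pass> ply 2, X at (1,1) | h0:-1=-1→(0,1)*; h1:-1=-1→(1,0)
pass> ply 3, O at (0,1) | h1:-1=+1→(0,0)*
pass> ply 4: (0,0) is terminal -1 (X); from (1,2) depth 4
for X: play +1, pass -1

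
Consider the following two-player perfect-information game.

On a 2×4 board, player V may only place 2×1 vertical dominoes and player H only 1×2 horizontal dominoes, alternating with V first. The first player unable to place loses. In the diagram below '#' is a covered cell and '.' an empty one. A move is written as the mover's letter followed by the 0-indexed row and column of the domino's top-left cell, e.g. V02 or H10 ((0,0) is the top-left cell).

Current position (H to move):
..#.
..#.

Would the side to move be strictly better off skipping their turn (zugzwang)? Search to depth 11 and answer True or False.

p1 H@[..#./..#.]: H00[###./..#.]+1* H10[..#./###.]+1
p2 V@[###./..#.]: V03[####/..##]-1*
p3 H@[####/..##]: H10[####/####]+1*
p4 V@[####/####] terminal -1; root [..#./..#.] d11
if H skipped the turn, V would face:
~ p1 V@[..#./..#.]: V00[#.#./#.#.]+1* V01[.##./.##.]+1 V03[..##/..##]-1
~ p2 H@[#.#./#.#.] terminal -1; root [..#./..#.] d11
compare (H): move=+1 vs pass=-1

zugzwang(..#./..#., H) = False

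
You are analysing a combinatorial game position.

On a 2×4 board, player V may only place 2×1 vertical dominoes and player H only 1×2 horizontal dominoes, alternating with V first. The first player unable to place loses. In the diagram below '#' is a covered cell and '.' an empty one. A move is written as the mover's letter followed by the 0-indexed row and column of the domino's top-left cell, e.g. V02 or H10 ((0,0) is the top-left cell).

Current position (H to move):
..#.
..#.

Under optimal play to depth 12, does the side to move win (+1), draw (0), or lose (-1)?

[..#./..#.] H move#1: H00:+1/###./..#.*, H10:+1/..#./###.
[###./..#.] V move#2: V03:-1/####/..##*
[####/..##] H move#3: H10:+1/####/####*
[####/####] end (terminal -1, V#4); searched ..#./..#. to 12

value(..#./..#., H) = +1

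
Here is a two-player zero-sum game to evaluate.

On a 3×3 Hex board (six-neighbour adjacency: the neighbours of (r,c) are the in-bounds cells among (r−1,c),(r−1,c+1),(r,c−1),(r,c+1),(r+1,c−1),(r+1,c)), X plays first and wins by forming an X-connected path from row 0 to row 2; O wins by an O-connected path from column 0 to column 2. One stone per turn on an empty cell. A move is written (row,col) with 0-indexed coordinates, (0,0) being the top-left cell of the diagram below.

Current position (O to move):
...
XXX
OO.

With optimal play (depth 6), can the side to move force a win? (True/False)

O winning at [.../XXX/OO.]: True

[.../XXX/OO.] O move#1: (0,0):-1/O../XXX/OO., (0,1):-1/.O./XXX/OO., (0,2):-1/..O/XXX/OO., (2,2):+1/.../XXX/OOO*
[.../XXX/OOO] end (terminal -1, X#2); searched .../XXX/OO. to 6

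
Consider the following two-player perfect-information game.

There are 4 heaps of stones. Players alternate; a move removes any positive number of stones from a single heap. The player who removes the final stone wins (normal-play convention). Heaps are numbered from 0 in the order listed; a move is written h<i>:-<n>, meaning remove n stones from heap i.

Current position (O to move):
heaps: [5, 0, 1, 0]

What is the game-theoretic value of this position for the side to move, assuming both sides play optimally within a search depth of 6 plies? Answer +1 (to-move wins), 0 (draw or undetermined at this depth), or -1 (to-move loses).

[(5,0,1,0)] O move#1: h0:-1:-1/(4,0,1,0), h0:-2:-1/(3,0,1,0), h0:-3:-1/(2,0,1,0), h0:-4:+1/(1,0,1,0)*, h0:-5:-1/(0,0,1,0), h2:-1:-1/(5,0,0,0)
[(1,0,1,0)] X move#2: h0:-1:-1/(0,0,1,0)*, h2:-1:-1/(1,0,0,0)
[(0,0,1,0)] O move#3: h2:-1:+1/(0,0,0,0)*
[(0,0,0,0)] end (terminal -1, X#4); searched (5,0,1,0) to 6

value((5,0,1,0), O) = +1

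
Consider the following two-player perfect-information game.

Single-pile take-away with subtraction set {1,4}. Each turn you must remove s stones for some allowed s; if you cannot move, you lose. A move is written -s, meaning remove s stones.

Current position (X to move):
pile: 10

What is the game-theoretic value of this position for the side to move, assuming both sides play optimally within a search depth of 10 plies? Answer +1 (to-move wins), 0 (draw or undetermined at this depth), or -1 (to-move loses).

[10] X move#1: -1:-1/9*, -4:-1/6
[9] O move#2: -1:-1/8, -4:+1/5*
[5] X move#3: -1:-1/4*, -4:-1/1
[4] O move#4: -1:-1/3, -4:+1/0*
[0] end (terminal -1, X#5); searched 10 to 10

value(10, X) = -1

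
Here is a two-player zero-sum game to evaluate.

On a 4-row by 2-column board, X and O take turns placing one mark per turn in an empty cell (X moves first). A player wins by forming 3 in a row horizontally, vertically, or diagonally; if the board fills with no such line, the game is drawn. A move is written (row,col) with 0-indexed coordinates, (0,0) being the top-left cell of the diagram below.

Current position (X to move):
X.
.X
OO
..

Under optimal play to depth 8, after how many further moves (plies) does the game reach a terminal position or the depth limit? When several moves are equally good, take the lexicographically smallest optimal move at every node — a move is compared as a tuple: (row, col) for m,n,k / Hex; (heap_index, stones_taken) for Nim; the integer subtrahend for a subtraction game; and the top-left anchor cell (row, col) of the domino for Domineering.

PV length from [X./.X/OO/..]: 4 plies

ply 1, X at X./.X/OO/.. | (0,1)=+0→XX/.X/OO/..*; (1,0)=+0→X./XX/OO/..; (3,0)=+0→X./.X/OO/X.; (3,1)=+0→X./.X/OO/.X
ply 2, O at XX/.X/OO/.. | (1,0)=+0→XX/OX/OO/..*; (3,0)=+0→XX/.X/OO/O.; (3,1)=+0→XX/.X/OO/.O
ply 3, X at XX/OX/OO/.. | (3,0)=+0→XX/OX/OO/X.*; (3,1)=-1→XX/OX/OO/.X
ply 4, O at XX/OX/OO/X. | (3,1)=+0→XX/OX/OO/XO*
ply 5: XX/OX/OO/XO is terminal +0 (X); from X./.X/OO/.. depth 8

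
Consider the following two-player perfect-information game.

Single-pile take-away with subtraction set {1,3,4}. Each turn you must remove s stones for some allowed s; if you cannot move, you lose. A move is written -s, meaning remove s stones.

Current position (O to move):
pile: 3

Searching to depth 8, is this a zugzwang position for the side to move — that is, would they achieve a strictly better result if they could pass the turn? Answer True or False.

[3] O move#1: -1:+1/2*, -3:+1/0
[2] X move#2: -1:-1/1*
[1] O move#3: -1:+1/0*
[0] end (terminal -1, X#4); searched 3 to 8
if O skipped the turn, X would face:
~ [3] X move#1: -1:+1/2*, -3:+1/0
~ [2] O move#2: -1:-1/1*
~ [1] X move#3: -1:+1/0*
~ [0] end (terminal -1, O#4); searched 3 to 8
compare (O): move=+1 vs pass=-1

zugzwang(3, O) = False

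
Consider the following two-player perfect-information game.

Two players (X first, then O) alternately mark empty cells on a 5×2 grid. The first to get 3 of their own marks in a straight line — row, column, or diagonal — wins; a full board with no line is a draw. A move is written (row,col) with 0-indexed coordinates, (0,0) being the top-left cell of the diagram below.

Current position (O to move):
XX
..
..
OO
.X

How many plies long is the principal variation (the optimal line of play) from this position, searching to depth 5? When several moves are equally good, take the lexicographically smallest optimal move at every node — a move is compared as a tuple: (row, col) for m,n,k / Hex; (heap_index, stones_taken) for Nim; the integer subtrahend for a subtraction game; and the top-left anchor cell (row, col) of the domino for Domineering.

ply 1, O at XX/../../OO/.X | (1,0)=+0→XX/O./../OO/.X; (1,1)=+1→XX/.O/../OO/.X*; (2,0)=+1→XX/../O./OO/.X; (2,1)=+1→XX/../.O/OO/.X; (4,0)=+0→XX/../../OO/OX
ply 2, X at XX/.O/../OO/.X | (1,0)=-1→XX/XO/../OO/.X*; (2,0)=-1→XX/.O/X./OO/.X; (2,1)=-1→XX/.O/.X/OO/.X; (4,0)=-1→XX/.O/../OO/XX
ply 3, O at XX/XO/../OO/.X | (2,0)=+1→XX/XO/O./OO/.X*; (2,1)=+1→XX/XO/.O/OO/.X; (4,0)=-1→XX/XO/../OO/OX
ply 4, X at XX/XO/O./OO/.X | (2,1)=-1→XX/XO/OX/OO/.X*; (4,0)=-1→XX/XO/O./OO/XX
ply 5, O at XX/XO/OX/OO/.X | (4,0)=+1→XX/XO/OX/OO/OX*
ply 6: XX/XO/OX/OO/OX is terminal -1 (X); from XX/../../OO/.X depth 5

PV length from [XX/../../OO/.X]: 5 plies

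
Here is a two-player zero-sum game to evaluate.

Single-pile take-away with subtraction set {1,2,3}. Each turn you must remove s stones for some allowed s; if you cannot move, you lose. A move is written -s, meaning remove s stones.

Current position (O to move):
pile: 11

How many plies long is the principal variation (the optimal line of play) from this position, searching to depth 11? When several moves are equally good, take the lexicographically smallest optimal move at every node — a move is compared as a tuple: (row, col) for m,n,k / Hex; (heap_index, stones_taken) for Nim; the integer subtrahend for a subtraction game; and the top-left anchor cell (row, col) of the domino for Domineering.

PV length from [11]: 5 plies

ply 1, O at 11 | -1=-1→10; -2=-1→9; -3=+1→8*
ply 2, X at 8 | -1=-1→7*; -2=-1→6; -3=-1→5
ply 3, O at 7 | -1=-1→6; -2=-1→5; -3=+1→4*
ply 4, X at 4 | -1=-1→3*; -2=-1→2; -3=-1→1
ply 5, O at 3 | -1=-1→2; -2=-1→1; -3=+1→0*
ply 6: 0 is terminal -1 (X); from 11 depth 11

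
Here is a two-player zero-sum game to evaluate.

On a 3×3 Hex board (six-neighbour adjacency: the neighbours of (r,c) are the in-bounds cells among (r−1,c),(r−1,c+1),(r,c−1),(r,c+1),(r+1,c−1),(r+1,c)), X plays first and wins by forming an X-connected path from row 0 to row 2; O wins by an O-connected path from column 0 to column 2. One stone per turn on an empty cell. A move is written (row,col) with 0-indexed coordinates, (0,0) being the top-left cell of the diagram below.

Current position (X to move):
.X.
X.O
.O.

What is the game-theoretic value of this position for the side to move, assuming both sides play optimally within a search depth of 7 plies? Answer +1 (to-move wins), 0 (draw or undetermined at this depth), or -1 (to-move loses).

value(.X./X.O/.O., X) = +1

p1 X@[.X./X.O/.O.]: (0,0)[XX./X.O/.O.]-1 (0,2)[.XX/X.O/.O.]-1 (1,1)[.X./XXO/.O.]-1 (2,0)[.X./X.O/XO.]+1* (2,2)[.X./X.O/.OX]-1
p2 O@[.X./X.O/XO.] terminal -1; root [.X./X.O/.O.] d7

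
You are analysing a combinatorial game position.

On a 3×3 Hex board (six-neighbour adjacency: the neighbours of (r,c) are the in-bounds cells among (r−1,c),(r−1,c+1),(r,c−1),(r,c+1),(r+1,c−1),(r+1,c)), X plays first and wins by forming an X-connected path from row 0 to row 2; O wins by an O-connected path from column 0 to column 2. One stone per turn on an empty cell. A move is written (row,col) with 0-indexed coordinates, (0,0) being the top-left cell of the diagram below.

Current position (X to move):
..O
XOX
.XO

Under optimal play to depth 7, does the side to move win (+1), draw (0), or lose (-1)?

value(..O/XOX/.XO, X) = +1

[..O/XOX/.XO] X move#1: (0,0):-1/X.O/XOX/.XO, (0,1):-1/.XO/XOX/.XO, (2,0):+1/..O/XOX/XXO*
[..O/XOX/XXO] O move#2: (0,0):-1/O.O/XOX/XXO*, (0,1):-1/.OO/XOX/XXO
[O.O/XOX/XXO] X move#3: (0,1):+1/OXO/XOX/XXO*
[OXO/XOX/XXO] end (terminal -1, O#4); searched ..O/XOX/.XO to 7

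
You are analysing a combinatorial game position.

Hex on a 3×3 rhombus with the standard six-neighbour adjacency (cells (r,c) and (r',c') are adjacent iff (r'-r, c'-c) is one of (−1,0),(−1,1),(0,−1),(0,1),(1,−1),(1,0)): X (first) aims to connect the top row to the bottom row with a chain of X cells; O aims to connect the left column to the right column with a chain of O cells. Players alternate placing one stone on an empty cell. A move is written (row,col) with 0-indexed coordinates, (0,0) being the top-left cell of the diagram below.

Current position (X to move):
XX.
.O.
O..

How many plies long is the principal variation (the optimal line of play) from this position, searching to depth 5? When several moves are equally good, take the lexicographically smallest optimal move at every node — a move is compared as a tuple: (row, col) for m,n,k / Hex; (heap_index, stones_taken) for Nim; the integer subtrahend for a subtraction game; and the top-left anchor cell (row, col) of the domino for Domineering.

PV length from [XX./.O./O..]: 2 plies

p1 X@[XX./.O./O..]: (0,2)[XXX/.O./O..]-1* (1,0)[XX./XO./O..]-1 (1,2)[XX./.OX/O..]-1 (2,1)[XX./.O./OX.]-1 (2,2)[XX./.O./O.X]-1
p2 O@[XXX/.O./O..]: (1,0)[XXX/OO./O..]-1 (1,2)[XXX/.OO/O..]+1* (2,1)[XXX/.O./OO.]+1 (2,2)[XXX/.O./O.O]+1
p3 X@[XXX/.OO/O..] terminal -1; root [XX./.O./O..] d5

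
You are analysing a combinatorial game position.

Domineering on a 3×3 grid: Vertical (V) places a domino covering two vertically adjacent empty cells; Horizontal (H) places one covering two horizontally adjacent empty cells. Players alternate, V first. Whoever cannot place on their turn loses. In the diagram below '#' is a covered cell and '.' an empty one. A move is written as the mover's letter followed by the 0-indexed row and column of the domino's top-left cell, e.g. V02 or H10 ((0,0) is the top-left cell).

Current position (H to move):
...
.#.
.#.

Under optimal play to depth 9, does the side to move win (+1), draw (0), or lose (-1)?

[.../.#./.#.] H move#1: H00:-1/##./.#./.#.*, H01:-1/.##/.#./.#.
[##./.#./.#.] V move#2: V02:+1/###/.##/.#.*, V10:+1/##./##./##., V12:+1/##./.##/.##
[###/.##/.#.] end (terminal -1, H#3); searched .../.#./.#. to 9

value(.../.#./.#., H) = -1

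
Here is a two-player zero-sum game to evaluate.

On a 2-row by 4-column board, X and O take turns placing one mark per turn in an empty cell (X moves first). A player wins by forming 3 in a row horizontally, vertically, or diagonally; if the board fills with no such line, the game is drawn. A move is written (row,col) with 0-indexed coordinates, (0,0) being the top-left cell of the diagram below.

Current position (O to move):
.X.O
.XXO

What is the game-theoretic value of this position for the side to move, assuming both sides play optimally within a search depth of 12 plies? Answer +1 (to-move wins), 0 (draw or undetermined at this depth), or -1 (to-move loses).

value(.X.O/.XXO, O) = 0

ply 1, O at .X.O/.XXO | (0,0)=-1→OX.O/.XXO; (0,2)=-1→.XOO/.XXO; (1,0)=+0→.X.O/OXXO*
ply 2, X at .X.O/OXXO | (0,0)=+0→XX.O/OXXO*; (0,2)=+0→.XXO/OXXO
ply 3, O at XX.O/OXXO | (0,2)=+0→XXOO/OXXO*
ply 4: XXOO/OXXO is terminal +0 (X); from .X.O/.XXO depth 12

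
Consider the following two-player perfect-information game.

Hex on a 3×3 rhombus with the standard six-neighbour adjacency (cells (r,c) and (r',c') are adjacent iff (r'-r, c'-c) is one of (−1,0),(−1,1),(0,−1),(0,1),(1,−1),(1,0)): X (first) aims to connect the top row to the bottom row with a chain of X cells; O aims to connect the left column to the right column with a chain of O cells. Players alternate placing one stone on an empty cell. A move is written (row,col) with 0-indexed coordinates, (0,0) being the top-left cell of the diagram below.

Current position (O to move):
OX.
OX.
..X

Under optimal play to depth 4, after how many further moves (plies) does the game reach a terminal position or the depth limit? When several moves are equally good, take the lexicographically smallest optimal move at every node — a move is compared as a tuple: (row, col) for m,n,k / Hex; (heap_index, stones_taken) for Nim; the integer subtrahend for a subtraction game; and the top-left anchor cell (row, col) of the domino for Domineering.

PV length from [OX./OX./..X]: 2 plies

ply 1, O at OX./OX./..X | (0,2)=-1→OXO/OX./..X*; (1,2)=-1→OX./OXO/..X; (2,0)=-1→OX./OX./O.X; (2,1)=-1→OX./OX./.OX
ply 2, X at OXO/OX./..X | (1,2)=+1→OXO/OXX/..X*; (2,0)=+1→OXO/OX./X.X; (2,1)=+1→OXO/OX./.XX
ply 3: OXO/OXX/..X is terminal -1 (O); from OX./OX./..X depth 4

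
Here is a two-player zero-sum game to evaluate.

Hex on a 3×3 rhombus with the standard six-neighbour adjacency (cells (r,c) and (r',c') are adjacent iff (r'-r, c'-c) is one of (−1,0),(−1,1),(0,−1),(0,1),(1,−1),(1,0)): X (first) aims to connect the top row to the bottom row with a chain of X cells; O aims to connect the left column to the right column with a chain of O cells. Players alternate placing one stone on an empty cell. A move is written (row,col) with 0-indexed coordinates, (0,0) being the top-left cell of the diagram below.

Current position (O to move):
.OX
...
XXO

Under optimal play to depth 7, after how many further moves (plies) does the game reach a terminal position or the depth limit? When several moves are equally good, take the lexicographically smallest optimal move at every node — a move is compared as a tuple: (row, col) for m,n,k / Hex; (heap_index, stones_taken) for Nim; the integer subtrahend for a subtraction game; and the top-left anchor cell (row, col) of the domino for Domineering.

PV length from [.OX/.../XXO]: 4 plies

[.OX/.../XXO] O move#1: (0,0):-1/OOX/.../XXO*, (1,0):-1/.OX/O../XXO, (1,1):-1/.OX/.O./XXO, (1,2):-1/.OX/..O/XXO
[OOX/.../XXO] X move#2: (1,0):+1/OOX/X../XXO*, (1,1):+1/OOX/.X./XXO, (1,2):+1/OOX/..X/XXO
[OOX/X../XXO] O move#3: (1,1):-1/OOX/XO./XXO*, (1,2):-1/OOX/X.O/XXO
[OOX/XO./XXO] X move#4: (1,2):+1/OOX/XOX/XXO*
[OOX/XOX/XXO] end (terminal -1, O#5); searched .OX/.../XXO to 7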